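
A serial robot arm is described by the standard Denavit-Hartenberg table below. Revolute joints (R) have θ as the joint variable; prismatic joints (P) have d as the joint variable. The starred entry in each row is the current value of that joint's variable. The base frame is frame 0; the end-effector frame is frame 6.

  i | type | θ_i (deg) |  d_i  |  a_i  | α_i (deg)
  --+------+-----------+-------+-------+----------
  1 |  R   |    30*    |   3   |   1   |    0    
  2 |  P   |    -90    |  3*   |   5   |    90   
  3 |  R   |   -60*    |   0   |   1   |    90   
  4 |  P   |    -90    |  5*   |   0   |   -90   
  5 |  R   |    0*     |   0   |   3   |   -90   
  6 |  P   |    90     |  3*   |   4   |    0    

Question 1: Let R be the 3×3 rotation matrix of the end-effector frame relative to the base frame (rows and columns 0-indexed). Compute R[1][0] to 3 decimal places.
End-effector x-axis (col 0 of R) = (-0.2500,0.4330,0.8660)
R[1][0] = 0.4330

0.433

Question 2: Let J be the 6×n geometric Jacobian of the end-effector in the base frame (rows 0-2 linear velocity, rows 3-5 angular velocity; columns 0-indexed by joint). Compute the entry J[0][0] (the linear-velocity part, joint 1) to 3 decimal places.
axis z_0 = ẑ; lever o_n−o_0 = (4.3481,0.4689,7.5981)
cross product → J_v[:, 0] = (-0.4689,4.3481,0.0000)
J_ω[:, 0] = z_0
entry J[0][0] = -0.4689

-0.469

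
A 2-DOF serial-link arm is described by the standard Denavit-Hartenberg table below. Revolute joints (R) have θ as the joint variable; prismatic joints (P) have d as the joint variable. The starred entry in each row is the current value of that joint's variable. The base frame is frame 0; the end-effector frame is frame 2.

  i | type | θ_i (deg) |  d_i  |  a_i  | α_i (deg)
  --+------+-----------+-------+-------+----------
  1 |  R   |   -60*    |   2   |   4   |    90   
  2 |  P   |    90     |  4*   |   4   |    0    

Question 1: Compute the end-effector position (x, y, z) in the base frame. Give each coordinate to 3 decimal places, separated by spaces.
-1.464 -5.464 6.000

after link 1: o_1 = (2.0000, -3.4641, 2.0000)
after link 2: o_2 = (-1.4641, -5.4641, 6.0000)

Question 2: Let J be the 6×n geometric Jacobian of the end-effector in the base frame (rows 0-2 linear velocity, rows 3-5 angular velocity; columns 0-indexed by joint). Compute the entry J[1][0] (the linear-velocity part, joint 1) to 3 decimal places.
-1.464

axis z_0 = ẑ; lever o_n−o_0 = (-1.4641,-5.4641,6.0000)
cross product → J_v[:, 0] = (5.4641,-1.4641,0.0000)
J_ω[:, 0] = z_0
entry J[1][0] = -1.4641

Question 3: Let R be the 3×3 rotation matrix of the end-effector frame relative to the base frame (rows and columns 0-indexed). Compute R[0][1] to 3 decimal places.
End-effector y-axis (col 1 of R) = (-0.5000,0.8660,0.0000)
R[0][1] = -0.5000

-0.500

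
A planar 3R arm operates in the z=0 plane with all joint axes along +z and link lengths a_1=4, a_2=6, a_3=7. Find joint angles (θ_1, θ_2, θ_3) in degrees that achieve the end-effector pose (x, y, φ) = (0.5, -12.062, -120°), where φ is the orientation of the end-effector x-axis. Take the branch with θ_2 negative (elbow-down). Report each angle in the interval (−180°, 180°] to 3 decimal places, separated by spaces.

0.003 -90.003 -30.000

wrist centre = target − a_3·(cos φ, sin φ) = (4.0000, -5.9998)
cos θ_2 = (51.9979−4²−6²)/(2·4·6) = -0.0000; θ_2 = -90.0025° (elbow-down)
β = atan2(-5.9998,4.0000) = -56.3091°; ψ = atan2(-6.0000,3.9997) = -56.3117°
θ_1 = β − ψ = 0.0025°
θ_3 = φ − θ_1 − θ_2 = -30.0000° (wrapped to (-180°,180°])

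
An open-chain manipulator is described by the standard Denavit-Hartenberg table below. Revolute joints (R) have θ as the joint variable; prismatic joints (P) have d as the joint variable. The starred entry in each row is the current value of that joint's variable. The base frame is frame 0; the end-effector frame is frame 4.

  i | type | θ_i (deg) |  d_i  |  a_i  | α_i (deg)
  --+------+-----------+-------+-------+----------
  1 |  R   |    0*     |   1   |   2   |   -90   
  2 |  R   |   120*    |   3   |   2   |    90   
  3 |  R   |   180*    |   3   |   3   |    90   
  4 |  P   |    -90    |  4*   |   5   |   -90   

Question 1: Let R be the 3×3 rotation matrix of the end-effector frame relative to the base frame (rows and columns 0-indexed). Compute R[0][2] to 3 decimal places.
0.500

End-effector z-axis (col 2 of R) = (0.5000,0.0000,0.8660)
R[0][2] = 0.5000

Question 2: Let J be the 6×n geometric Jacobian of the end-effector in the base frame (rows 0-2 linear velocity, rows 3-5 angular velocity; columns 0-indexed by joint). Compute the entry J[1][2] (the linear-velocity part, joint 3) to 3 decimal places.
axis z_2 = (0.8660,0.0000,-0.5000); lever o_n−o_2 = (-0.2321,4.0000,3.5981)
cross product → J_v[:, 2] = (2.0000,-3.0000,3.4641)
J_ω[:, 2] = z_2
entry J[1][2] = -3.0000

-3.000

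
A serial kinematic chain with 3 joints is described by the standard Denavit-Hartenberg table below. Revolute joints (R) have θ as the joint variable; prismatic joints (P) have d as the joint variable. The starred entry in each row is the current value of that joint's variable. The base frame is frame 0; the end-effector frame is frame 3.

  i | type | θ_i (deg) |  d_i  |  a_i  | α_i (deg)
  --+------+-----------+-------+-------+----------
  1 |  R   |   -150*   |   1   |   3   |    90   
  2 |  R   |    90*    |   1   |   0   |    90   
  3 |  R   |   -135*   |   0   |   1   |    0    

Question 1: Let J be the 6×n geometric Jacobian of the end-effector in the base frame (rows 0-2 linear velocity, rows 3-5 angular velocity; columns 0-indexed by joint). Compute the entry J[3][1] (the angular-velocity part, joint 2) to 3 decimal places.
axis z_1 = (-0.5000,0.8660,0.0000); lever o_n−o_1 = (-0.1464,0.2537,-0.7071)
cross product → J_v[:, 1] = (-0.6124,-0.3536,-0.0000)
J_ω[:, 1] = z_1
entry J[3][1] = -0.5000

-0.500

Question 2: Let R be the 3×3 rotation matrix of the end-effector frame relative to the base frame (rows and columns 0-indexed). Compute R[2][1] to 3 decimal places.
0.707

End-effector y-axis (col 1 of R) = (0.3536,-0.6124,0.7071)
R[2][1] = 0.7071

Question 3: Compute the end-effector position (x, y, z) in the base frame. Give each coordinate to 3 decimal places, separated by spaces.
after link 1: o_1 = (-2.5981, -1.5000, 1.0000)
after link 2: o_2 = (-3.0981, -0.6340, 1.0000)
after link 3: o_3 = (-2.7445, -1.2463, 0.2929)

-2.745 -1.246 0.293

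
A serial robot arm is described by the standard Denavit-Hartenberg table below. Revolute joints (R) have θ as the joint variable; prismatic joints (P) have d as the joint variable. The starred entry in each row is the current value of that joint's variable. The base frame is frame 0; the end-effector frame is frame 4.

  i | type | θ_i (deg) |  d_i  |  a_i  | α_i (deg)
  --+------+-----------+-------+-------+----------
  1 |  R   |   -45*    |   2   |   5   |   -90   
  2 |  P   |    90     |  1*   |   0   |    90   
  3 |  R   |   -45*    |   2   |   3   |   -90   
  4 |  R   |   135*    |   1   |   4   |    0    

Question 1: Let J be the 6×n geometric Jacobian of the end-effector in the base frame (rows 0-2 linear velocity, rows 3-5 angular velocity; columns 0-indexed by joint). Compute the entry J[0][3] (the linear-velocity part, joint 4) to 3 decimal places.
3.414

axis z_3 = (0.5000,0.5000,-0.7071); lever o_n−o_3 = (-0.0858,3.9142,1.2929)
cross product → J_v[:, 3] = (3.4142,-0.5858,2.0000)
J_ω[:, 3] = z_3
entry J[0][3] = 3.4142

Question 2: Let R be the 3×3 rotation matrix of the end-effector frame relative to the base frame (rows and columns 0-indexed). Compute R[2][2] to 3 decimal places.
-0.707

End-effector z-axis (col 2 of R) = (0.5000,0.5000,-0.7071)
R[2][2] = -0.7071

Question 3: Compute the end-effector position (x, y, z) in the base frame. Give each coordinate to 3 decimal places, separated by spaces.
after link 1: o_1 = (3.5355, -3.5355, 2.0000)
after link 2: o_2 = (4.2426, -2.8284, 2.0000)
after link 3: o_3 = (4.1569, -5.7426, -0.1213)
after link 4: o_4 = (4.0711, -1.8284, 1.1716)

4.071 -1.828 1.172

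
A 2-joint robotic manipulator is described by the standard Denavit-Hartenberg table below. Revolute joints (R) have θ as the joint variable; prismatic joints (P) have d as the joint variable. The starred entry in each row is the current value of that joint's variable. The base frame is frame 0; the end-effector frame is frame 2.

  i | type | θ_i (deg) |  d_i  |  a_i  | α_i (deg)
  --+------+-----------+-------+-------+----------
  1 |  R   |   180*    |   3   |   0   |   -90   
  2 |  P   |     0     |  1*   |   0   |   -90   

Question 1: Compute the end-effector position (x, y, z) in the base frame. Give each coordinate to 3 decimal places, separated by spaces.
-0.000 -1.000 3.000

after link 1: o_1 = (0.0000, 0.0000, 3.0000)
after link 2: o_2 = (-0.0000, -1.0000, 3.0000)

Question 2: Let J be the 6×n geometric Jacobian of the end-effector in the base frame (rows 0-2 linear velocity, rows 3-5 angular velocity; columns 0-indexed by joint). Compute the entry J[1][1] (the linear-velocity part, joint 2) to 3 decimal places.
-1.000

prismatic axis z_1 = (-0.0000,-1.0000,0.0000)
J_v[:, 1] = z_1; J_ω[:, 1] = (0,0,0)
entry J[1][1] = -1.0000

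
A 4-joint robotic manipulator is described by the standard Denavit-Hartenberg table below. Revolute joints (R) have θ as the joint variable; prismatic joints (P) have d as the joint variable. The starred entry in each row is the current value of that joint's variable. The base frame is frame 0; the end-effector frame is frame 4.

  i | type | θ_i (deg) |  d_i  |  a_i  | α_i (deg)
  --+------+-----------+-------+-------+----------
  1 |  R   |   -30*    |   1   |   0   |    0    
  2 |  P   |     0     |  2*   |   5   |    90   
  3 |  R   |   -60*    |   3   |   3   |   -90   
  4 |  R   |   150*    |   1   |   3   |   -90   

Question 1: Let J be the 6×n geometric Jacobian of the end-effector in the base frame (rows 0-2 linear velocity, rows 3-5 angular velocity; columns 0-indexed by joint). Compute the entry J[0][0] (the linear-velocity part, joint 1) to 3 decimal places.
4.333

axis z_0 = ẑ; lever o_n−o_0 = (4.5042,-4.3325,3.1519)
cross product → J_v[:, 0] = (4.3325,4.5042,-0.0000)
J_ω[:, 0] = z_0
entry J[0][0] = 4.3325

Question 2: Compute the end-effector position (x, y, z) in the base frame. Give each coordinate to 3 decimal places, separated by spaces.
after link 1: o_1 = (0.0000, 0.0000, 1.0000)
after link 2: o_2 = (4.3301, -2.5000, 3.0000)
after link 3: o_3 = (4.1292, -5.8481, 0.4019)
after link 4: o_4 = (4.5042, -4.3325, 3.1519)

4.504 -4.333 3.152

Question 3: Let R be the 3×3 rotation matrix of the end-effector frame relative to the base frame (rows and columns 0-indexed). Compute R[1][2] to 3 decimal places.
End-effector z-axis (col 2 of R) = (-0.6495,-0.6250,0.4330)
R[1][2] = -0.6250

-0.625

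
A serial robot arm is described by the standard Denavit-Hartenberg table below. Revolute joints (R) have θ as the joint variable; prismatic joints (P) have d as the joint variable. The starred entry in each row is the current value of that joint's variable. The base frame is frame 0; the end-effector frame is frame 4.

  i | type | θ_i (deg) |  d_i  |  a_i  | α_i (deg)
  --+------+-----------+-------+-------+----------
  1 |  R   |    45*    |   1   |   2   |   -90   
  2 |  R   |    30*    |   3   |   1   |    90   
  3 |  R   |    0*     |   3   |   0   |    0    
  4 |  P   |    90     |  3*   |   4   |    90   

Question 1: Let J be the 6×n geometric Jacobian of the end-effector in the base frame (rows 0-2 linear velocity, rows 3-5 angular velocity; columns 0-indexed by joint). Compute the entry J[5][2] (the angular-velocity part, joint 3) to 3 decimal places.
0.866

axis z_2 = (0.3536,0.3536,0.8660); lever o_n−o_2 = (-0.7071,4.9497,5.1962)
cross product → J_v[:, 2] = (-2.4495,-2.4495,2.0000)
J_ω[:, 2] = z_2
entry J[5][2] = 0.8660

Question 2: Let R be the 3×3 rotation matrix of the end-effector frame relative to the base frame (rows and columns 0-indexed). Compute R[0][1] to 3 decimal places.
End-effector y-axis (col 1 of R) = (0.3536,0.3536,0.8660)
R[0][1] = 0.3536

0.354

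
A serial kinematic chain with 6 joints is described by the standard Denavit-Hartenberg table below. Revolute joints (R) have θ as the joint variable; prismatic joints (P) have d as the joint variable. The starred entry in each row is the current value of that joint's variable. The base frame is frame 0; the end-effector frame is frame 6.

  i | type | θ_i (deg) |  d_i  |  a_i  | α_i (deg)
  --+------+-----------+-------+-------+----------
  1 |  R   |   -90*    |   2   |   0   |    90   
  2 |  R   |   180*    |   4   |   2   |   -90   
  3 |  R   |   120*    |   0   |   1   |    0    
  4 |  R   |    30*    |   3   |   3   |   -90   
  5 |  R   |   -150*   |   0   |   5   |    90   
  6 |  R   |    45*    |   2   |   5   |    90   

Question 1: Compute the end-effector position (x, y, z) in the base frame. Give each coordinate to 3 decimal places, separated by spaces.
after link 1: o_1 = (0.0000, 0.0000, 2.0000)
after link 2: o_2 = (-4.0000, 2.0000, 2.0000)
after link 3: o_3 = (-3.1340, 1.5000, 2.0000)
after link 4: o_4 = (-1.6340, -1.0981, -1.0000)
after link 5: o_5 = (-3.7990, 2.6519, -3.5000)
after link 6: o_6 = (-8.8918, 4.4018, -3.5357)

-8.892 4.402 -3.536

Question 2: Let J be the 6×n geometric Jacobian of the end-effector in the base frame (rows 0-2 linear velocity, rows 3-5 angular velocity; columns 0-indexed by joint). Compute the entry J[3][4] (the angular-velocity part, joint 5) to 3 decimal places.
axis z_4 = (-0.8660,-0.5000,-0.0000); lever o_n−o_4 = (-7.2579,5.4999,-2.5357)
cross product → J_v[:, 4] = (1.2679,-2.1960,-8.3920)
J_ω[:, 4] = z_4
entry J[3][4] = -0.8660

-0.866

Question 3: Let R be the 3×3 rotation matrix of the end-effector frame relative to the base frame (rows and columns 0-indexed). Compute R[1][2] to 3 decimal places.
End-effector z-axis (col 2 of R) = (0.3062,0.8839,-0.3536)
R[1][2] = 0.8839

0.884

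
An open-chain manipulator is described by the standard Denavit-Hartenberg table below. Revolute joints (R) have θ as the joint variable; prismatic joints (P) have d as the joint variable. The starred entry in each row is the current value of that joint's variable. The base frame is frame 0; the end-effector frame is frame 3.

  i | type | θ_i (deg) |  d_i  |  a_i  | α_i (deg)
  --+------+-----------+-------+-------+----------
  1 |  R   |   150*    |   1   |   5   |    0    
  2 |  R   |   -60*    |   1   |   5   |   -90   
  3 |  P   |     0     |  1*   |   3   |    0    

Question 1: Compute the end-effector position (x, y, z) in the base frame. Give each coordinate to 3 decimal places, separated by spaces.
-5.330 10.500 2.000

after link 1: o_1 = (-4.3301, 2.5000, 1.0000)
after link 2: o_2 = (-4.3301, 7.5000, 2.0000)
after link 3: o_3 = (-5.3301, 10.5000, 2.0000)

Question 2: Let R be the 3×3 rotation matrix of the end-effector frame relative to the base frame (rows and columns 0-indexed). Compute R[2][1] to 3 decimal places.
-1.000

End-effector y-axis (col 1 of R) = (-0.0000,-0.0000,-1.0000)
R[2][1] = -1.0000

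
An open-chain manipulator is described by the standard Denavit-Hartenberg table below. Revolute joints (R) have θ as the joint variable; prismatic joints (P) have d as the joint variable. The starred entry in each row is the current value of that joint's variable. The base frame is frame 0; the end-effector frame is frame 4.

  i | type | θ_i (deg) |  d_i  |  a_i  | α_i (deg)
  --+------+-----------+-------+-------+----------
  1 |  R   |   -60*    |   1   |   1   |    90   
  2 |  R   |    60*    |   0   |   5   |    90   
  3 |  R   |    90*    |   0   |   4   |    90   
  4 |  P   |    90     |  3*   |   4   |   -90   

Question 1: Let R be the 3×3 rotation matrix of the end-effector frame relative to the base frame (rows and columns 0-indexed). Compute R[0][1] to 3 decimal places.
-0.250

End-effector y-axis (col 1 of R) = (-0.2500,0.4330,-0.8660)
R[0][1] = -0.2500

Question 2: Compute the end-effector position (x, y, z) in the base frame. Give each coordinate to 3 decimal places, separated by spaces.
0.768 -9.330 5.928

after link 1: o_1 = (0.5000, -0.8660, 1.0000)
after link 2: o_2 = (1.7500, -3.0311, 5.3301)
after link 3: o_3 = (-1.7141, -5.0311, 5.3301)
after link 4: o_4 = (0.7679, -9.3301, 5.9282)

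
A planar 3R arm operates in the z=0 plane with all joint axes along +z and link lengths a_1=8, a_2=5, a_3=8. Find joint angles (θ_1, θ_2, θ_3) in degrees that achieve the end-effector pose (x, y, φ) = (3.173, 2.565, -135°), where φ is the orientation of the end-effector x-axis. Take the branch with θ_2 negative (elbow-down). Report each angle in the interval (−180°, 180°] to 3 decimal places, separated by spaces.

59.999 -45.003 -149.996

wrist centre = target − a_3·(cos φ, sin φ) = (8.8299, 8.2219)
cos θ_2 = (145.5652−8²−5²)/(2·8·5) = 0.7071; θ_2 = -45.0034° (elbow-down)
β = atan2(8.2219,8.8299) = 42.9579°; ψ = atan2(-3.5357,11.5353) = -17.0410°
θ_1 = β − ψ = 59.9990°
θ_3 = φ − θ_1 − θ_2 = -149.9956° (wrapped to (-180°,180°])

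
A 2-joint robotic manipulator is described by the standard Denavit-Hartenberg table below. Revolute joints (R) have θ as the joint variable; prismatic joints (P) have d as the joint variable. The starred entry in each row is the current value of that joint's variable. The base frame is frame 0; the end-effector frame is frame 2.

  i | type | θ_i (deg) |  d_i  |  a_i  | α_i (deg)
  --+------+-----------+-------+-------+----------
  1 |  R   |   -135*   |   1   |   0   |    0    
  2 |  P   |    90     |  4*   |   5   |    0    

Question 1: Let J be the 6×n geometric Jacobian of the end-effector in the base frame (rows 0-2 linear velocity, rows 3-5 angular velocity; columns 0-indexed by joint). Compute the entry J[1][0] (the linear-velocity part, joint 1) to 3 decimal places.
3.536

axis z_0 = ẑ; lever o_n−o_0 = (3.5355,-3.5355,5.0000)
cross product → J_v[:, 0] = (3.5355,3.5355,-0.0000)
J_ω[:, 0] = z_0
entry J[1][0] = 3.5355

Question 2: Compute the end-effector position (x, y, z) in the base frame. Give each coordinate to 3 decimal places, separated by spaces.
3.536 -3.536 5.000

after link 1: o_1 = (0.0000, 0.0000, 1.0000)
after link 2: o_2 = (3.5355, -3.5355, 5.0000)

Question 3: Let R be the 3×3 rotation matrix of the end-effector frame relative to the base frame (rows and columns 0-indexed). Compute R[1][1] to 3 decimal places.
0.707

End-effector y-axis (col 1 of R) = (0.7071,0.7071,0.0000)
R[1][1] = 0.7071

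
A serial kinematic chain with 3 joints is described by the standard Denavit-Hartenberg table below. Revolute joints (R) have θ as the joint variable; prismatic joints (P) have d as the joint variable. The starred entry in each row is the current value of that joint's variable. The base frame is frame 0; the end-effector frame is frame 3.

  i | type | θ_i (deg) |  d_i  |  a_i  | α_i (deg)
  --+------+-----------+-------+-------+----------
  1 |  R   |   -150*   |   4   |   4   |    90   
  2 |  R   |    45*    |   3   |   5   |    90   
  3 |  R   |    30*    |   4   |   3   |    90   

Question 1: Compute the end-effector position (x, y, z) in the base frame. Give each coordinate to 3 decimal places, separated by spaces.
after link 1: o_1 = (-3.4641, -2.0000, 4.0000)
after link 2: o_2 = (-8.0260, -1.1697, 7.5355)
after link 3: o_3 = (-12.8164, -2.2034, 6.5442)

-12.816 -2.203 6.544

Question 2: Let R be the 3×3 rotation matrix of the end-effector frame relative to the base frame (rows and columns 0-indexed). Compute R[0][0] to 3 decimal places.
-0.780

End-effector x-axis (col 0 of R) = (-0.7803,0.1268,0.6124)
R[0][0] = -0.7803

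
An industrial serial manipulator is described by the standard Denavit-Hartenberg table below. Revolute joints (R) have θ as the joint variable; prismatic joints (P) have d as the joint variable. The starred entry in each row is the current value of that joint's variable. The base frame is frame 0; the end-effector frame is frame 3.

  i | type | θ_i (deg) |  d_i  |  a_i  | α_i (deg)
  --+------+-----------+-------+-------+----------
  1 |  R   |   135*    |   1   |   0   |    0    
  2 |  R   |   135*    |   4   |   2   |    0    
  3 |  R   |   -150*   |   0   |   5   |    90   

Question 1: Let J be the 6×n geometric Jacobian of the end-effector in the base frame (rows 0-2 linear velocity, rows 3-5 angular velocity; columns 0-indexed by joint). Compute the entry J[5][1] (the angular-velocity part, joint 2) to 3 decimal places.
1.000

axis z_1 = (0.0000,0.0000,1.0000); lever o_n−o_1 = (-2.5000,2.3301,4.0000)
cross product → J_v[:, 1] = (-2.3301,-2.5000,0.0000)
J_ω[:, 1] = z_1
entry J[5][1] = 1.0000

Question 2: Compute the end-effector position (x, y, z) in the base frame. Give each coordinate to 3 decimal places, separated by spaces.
-2.500 2.330 5.000

after link 1: o_1 = (0.0000, 0.0000, 1.0000)
after link 2: o_2 = (-0.0000, -2.0000, 5.0000)
after link 3: o_3 = (-2.5000, 2.3301, 5.0000)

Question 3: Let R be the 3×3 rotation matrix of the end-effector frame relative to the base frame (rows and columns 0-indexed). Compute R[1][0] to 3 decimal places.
End-effector x-axis (col 0 of R) = (-0.5000,0.8660,0.0000)
R[1][0] = 0.8660

0.866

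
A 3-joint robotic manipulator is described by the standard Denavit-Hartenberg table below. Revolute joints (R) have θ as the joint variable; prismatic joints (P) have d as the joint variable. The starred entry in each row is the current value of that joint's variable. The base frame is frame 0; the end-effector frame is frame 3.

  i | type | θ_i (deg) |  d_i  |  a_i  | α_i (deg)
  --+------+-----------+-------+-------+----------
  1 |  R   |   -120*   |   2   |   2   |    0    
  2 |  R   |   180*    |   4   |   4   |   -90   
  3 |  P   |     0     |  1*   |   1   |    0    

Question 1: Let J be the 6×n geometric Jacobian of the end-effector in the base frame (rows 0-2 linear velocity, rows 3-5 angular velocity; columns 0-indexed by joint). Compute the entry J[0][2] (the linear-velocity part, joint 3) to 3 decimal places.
prismatic axis z_2 = (-0.8660,0.5000,0.0000)
J_v[:, 2] = z_2; J_ω[:, 2] = (0,0,0)
entry J[0][2] = -0.8660

-0.866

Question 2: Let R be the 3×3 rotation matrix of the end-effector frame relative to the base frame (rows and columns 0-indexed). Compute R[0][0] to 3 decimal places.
End-effector x-axis (col 0 of R) = (0.5000,0.8660,0.0000)
R[0][0] = 0.5000

0.500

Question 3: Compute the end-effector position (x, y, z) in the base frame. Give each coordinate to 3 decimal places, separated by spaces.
0.634 3.098 6.000

after link 1: o_1 = (-1.0000, -1.7321, 2.0000)
after link 2: o_2 = (1.0000, 1.7321, 6.0000)
after link 3: o_3 = (0.6340, 3.0981, 6.0000)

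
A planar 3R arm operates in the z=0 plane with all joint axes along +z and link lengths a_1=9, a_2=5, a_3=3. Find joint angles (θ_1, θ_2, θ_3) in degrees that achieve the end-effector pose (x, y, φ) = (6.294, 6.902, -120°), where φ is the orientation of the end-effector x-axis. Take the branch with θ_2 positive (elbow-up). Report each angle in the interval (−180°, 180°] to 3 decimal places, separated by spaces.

30.001 60.002 149.998

wrist centre = target − a_3·(cos φ, sin φ) = (7.7940, 9.5001)
cos θ_2 = (150.9979−9²−5²)/(2·9·5) = 0.5000; θ_2 = 60.0016° (elbow-up)
β = atan2(9.5001,7.7940) = 50.6341°; ψ = atan2(4.3302,11.4999) = 20.6335°
θ_1 = β − ψ = 30.0006°
θ_3 = φ − θ_1 − θ_2 = 149.9979° (wrapped to (-180°,180°])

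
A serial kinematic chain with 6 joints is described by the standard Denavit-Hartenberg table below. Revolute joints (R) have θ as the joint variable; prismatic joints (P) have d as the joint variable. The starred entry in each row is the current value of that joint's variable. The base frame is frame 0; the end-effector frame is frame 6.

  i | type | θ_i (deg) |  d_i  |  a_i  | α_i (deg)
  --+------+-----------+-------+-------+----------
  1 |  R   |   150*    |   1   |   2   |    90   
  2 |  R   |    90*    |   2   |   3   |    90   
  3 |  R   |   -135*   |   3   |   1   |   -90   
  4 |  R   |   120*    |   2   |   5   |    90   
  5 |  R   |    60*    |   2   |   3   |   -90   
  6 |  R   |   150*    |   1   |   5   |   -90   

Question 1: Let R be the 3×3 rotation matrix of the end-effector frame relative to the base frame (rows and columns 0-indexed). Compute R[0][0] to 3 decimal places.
End-effector x-axis (col 0 of R) = (-0.1996,0.9044,-0.3772)
R[0][0] = -0.1996

-0.200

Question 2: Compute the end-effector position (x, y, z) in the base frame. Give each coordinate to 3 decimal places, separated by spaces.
-1.009 2.744 5.779

after link 1: o_1 = (-1.7321, 1.0000, 1.0000)
after link 2: o_2 = (-0.7321, 2.7321, 4.0000)
after link 3: o_3 = (-3.6837, 3.6197, 3.2929)
after link 4: o_4 = (0.2431, 1.7608, 6.4749)
after link 5: o_5 = (0.9684, -1.5811, 7.6176)
after link 6: o_6 = (-1.0088, 2.7444, 5.7788)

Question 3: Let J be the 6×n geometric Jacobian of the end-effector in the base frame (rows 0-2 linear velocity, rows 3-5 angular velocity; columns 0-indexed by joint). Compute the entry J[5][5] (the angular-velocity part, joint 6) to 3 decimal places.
axis z_5 = (-0.9794,-0.1964,0.0474); lever o_n−o_5 = (-1.9772,4.3255,-1.8388)
cross product → J_v[:, 5] = (0.1562,-1.8946,-4.6245)
J_ω[:, 5] = z_5
entry J[5][5] = 0.0474

0.047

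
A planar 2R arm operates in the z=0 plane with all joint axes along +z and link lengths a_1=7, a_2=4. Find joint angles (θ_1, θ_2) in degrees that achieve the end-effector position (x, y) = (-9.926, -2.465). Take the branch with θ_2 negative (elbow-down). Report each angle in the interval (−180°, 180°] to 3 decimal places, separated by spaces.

cos θ_2 = (104.6017−7²−4²)/(2·7·4) = 0.7072; θ_2 = -44.9946° (elbow-down)
β = atan2(-2.4650,-9.9260) = -166.0534°; ψ = atan2(-2.8282,9.8287) = -16.0529°
θ_1 = β − ψ = -150.0005°

-150.001 -44.995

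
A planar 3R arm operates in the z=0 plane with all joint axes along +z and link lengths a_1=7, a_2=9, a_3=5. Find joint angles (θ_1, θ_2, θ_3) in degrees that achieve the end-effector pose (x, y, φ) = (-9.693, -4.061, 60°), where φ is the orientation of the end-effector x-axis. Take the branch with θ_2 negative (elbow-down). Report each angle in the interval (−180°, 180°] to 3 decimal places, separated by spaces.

-119.995 -45.010 -134.995

wrist centre = target − a_3·(cos φ, sin φ) = (-12.1930, -8.3911)
cos θ_2 = (219.0803−7²−9²)/(2·7·9) = 0.7070; θ_2 = -45.0098° (elbow-down)
β = atan2(-8.3911,-12.1930) = -145.4646°; ψ = atan2(-6.3650,13.3629) = -25.4695°
θ_1 = β − ψ = -119.9950°
θ_3 = φ − θ_1 − θ_2 = -134.9952° (wrapped to (-180°,180°])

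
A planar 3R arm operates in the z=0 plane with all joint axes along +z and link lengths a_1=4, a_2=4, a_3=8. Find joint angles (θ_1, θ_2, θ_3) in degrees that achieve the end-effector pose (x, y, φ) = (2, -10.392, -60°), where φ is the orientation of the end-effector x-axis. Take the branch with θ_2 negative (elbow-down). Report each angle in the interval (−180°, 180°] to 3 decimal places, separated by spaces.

-60.000 -120.004 120.004

wrist centre = target − a_3·(cos φ, sin φ) = (-2.0000, -3.4638)
cos θ_2 = (15.9979−4²−4²)/(2·4·4) = -0.5001; θ_2 = -120.0044° (elbow-down)
β = atan2(-3.4638,-2.0000) = -120.0022°; ψ = atan2(-3.4639,1.9997) = -60.0022°
θ_1 = β − ψ = -60.0000°
θ_3 = φ − θ_1 − θ_2 = 120.0044° (wrapped to (-180°,180°])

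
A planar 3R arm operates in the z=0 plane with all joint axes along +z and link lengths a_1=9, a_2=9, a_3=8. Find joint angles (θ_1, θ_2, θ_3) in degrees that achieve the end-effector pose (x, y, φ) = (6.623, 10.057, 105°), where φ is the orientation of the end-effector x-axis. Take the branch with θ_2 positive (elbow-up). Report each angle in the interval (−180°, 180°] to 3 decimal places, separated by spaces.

-44.998 119.998 30.000

wrist centre = target − a_3·(cos φ, sin φ) = (8.6936, 2.3296)
cos θ_2 = (81.0049−9²−9²)/(2·9·9) = -0.5000; θ_2 = 119.9980° (elbow-up)
β = atan2(2.3296,8.6936) = 15.0010°; ψ = atan2(7.7944,4.5003) = 59.9990°
θ_1 = β − ψ = -44.9980°
θ_3 = φ − θ_1 − θ_2 = 30.0000° (wrapped to (-180°,180°])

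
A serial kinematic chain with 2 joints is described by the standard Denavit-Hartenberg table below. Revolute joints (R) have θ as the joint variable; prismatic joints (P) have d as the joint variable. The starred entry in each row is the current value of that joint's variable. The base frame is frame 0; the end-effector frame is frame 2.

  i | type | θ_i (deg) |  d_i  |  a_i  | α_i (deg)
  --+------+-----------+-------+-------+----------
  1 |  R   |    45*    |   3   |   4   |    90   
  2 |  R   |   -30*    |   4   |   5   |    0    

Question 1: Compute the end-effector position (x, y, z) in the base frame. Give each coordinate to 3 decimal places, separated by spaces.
after link 1: o_1 = (2.8284, 2.8284, 3.0000)
after link 2: o_2 = (8.7187, 3.0619, 0.5000)

8.719 3.062 0.500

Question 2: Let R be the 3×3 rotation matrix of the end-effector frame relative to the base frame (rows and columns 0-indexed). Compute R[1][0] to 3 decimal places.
End-effector x-axis (col 0 of R) = (0.6124,0.6124,-0.5000)
R[1][0] = 0.6124

0.612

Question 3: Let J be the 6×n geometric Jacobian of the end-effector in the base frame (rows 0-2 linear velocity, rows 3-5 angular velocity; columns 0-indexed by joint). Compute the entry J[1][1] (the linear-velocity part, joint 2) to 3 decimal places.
1.768

axis z_1 = (0.7071,-0.7071,0.0000); lever o_n−o_1 = (5.8903,0.2334,-2.5000)
cross product → J_v[:, 1] = (1.7678,1.7678,4.3301)
J_ω[:, 1] = z_1
entry J[1][1] = 1.7678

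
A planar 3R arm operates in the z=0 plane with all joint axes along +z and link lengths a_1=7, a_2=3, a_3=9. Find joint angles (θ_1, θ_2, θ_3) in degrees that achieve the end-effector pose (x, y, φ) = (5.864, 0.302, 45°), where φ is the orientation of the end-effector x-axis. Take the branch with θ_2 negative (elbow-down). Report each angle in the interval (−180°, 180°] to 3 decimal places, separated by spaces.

wrist centre = target − a_3·(cos φ, sin φ) = (-0.5000, -6.0620)
cos θ_2 = (36.9973−7²−3²)/(2·7·3) = -0.5001; θ_2 = -120.0042° (elbow-down)
β = atan2(-6.0620,-0.5000) = -94.7148°; ψ = atan2(-2.5980,5.4998) = -25.2848°
θ_1 = β − ψ = -69.4300°
θ_3 = φ − θ_1 − θ_2 = -125.5658° (wrapped to (-180°,180°])

-69.430 -120.004 -125.566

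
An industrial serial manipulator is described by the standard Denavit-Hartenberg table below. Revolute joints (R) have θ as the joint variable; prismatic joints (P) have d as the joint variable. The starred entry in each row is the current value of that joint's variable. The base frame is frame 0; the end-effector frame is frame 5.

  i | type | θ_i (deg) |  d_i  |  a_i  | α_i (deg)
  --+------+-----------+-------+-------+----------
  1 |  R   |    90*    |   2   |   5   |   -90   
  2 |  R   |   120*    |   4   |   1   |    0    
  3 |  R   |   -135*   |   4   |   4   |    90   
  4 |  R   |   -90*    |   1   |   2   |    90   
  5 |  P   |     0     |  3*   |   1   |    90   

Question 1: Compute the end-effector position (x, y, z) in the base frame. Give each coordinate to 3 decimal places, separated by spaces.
after link 1: o_1 = (0.0000, 5.0000, 2.0000)
after link 2: o_2 = (-4.0000, 4.5000, 1.1340)
after link 3: o_3 = (-8.0000, 8.3637, 2.1693)
after link 4: o_4 = (-6.0000, 8.1049, 3.1352)
after link 5: o_5 = (-5.0000, 5.2071, 2.3587)

-5.000 5.207 2.359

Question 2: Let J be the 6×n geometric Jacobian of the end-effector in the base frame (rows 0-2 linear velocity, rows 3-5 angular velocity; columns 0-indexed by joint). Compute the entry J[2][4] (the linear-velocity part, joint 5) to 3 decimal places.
-0.259

prismatic axis z_4 = (-0.0000,-0.9659,-0.2588)
J_v[:, 4] = z_4; J_ω[:, 4] = (0,0,0)
entry J[2][4] = -0.2588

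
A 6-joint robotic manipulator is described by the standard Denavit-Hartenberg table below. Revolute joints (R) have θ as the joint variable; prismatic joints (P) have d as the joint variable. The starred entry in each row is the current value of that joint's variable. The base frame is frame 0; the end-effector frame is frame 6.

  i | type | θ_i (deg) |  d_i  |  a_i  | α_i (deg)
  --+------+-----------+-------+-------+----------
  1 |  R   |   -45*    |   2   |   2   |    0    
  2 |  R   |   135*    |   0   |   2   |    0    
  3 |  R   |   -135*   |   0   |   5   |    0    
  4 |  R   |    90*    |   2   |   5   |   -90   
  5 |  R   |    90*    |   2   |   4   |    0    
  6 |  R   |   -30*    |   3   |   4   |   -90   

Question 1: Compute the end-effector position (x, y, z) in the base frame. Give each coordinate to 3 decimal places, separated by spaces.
after link 1: o_1 = (1.4142, -1.4142, 2.0000)
after link 2: o_2 = (1.4142, 0.5858, 2.0000)
after link 3: o_3 = (4.9497, -2.9497, 2.0000)
after link 4: o_4 = (8.4853, 0.5858, 4.0000)
after link 5: o_5 = (7.0711, 2.0000, 0.0000)
after link 6: o_6 = (6.3640, 5.5355, -3.4641)

6.364 5.536 -3.464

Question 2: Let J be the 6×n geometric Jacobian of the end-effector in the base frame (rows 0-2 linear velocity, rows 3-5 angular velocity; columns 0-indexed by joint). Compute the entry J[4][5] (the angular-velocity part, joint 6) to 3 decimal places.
0.707

axis z_5 = (-0.7071,0.7071,0.0000); lever o_n−o_5 = (-0.7071,3.5355,-3.4641)
cross product → J_v[:, 5] = (-2.4495,-2.4495,-2.0000)
J_ω[:, 5] = z_5
entry J[4][5] = 0.7071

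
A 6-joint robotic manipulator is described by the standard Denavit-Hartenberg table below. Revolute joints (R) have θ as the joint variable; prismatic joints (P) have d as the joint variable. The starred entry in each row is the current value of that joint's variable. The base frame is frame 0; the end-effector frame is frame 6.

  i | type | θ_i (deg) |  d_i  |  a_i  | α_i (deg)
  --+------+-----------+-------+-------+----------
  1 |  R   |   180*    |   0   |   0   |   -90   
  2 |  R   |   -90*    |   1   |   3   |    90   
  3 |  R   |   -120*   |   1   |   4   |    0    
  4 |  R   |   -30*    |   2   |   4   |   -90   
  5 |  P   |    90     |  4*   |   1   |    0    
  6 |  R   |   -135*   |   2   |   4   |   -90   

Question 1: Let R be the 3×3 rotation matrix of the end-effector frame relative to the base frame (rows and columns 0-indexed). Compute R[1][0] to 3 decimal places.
End-effector x-axis (col 0 of R) = (0.7071,0.3536,-0.6124)
R[1][0] = 0.3536

0.354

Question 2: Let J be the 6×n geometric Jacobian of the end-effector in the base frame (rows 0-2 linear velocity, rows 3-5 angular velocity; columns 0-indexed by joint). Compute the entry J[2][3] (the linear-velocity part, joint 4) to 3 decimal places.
8.610

axis z_3 = (1.0000,-0.0000,0.0000); lever o_n−o_3 = (3.8284,8.6104,-2.9136)
cross product → J_v[:, 3] = (0.0000,2.9136,8.6104)
J_ω[:, 3] = z_3
entry J[2][3] = 8.6104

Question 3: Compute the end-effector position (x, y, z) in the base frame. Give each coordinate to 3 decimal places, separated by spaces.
after link 1: o_1 = (0.0000, 0.0000, 0.0000)
after link 2: o_2 = (-0.0000, -1.0000, 3.0000)
after link 3: o_3 = (1.0000, 2.4641, 1.0000)
after link 4: o_4 = (3.0000, 4.4641, -2.4641)
after link 5: o_5 = (2.0000, 7.9282, -0.4641)
after link 6: o_6 = (4.8284, 11.0745, -1.9136)

4.828 11.074 -1.914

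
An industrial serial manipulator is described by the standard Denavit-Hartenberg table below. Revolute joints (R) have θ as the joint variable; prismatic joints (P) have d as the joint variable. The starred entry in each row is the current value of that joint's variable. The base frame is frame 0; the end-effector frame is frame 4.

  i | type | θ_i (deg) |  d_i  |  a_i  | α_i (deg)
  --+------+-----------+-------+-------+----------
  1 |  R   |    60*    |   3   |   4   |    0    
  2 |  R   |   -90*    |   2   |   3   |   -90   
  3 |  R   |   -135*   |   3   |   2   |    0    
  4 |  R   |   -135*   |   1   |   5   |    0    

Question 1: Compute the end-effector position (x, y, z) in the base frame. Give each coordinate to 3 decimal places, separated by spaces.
5.373 6.135 1.414

after link 1: o_1 = (2.0000, 3.4641, 3.0000)
after link 2: o_2 = (4.5981, 1.9641, 5.0000)
after link 3: o_3 = (4.8733, 5.2693, 6.4142)
after link 4: o_4 = (5.3733, 6.1353, 1.4142)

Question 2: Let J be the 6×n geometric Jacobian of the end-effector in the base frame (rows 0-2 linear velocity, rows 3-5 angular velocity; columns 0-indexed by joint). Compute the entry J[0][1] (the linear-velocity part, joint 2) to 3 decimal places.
-2.671

axis z_1 = (0.0000,0.0000,1.0000); lever o_n−o_1 = (3.3733,2.6712,-1.5858)
cross product → J_v[:, 1] = (-2.6712,3.3733,0.0000)
J_ω[:, 1] = z_1
entry J[0][1] = -2.6712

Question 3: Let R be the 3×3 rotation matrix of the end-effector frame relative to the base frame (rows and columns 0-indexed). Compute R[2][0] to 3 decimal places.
End-effector x-axis (col 0 of R) = (-0.0000,0.0000,-1.0000)
R[2][0] = -1.0000

-1.000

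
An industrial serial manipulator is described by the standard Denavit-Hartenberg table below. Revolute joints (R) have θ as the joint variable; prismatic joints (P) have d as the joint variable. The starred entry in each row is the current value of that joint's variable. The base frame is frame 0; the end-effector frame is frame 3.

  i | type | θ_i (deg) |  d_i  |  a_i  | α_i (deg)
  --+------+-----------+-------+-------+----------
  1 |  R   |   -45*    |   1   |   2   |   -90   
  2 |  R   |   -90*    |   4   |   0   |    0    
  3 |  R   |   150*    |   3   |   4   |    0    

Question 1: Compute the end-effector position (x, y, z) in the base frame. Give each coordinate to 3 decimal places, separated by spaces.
7.778 2.121 -2.464

after link 1: o_1 = (1.4142, -1.4142, 1.0000)
after link 2: o_2 = (4.2426, 1.4142, 1.0000)
after link 3: o_3 = (7.7782, 2.1213, -2.4641)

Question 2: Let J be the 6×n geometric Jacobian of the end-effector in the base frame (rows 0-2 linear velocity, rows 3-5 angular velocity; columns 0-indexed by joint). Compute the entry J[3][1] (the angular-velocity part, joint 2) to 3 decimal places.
0.707

axis z_1 = (0.7071,0.7071,0.0000); lever o_n−o_1 = (6.3640,3.5355,-3.4641)
cross product → J_v[:, 1] = (-2.4495,2.4495,-2.0000)
J_ω[:, 1] = z_1
entry J[3][1] = 0.7071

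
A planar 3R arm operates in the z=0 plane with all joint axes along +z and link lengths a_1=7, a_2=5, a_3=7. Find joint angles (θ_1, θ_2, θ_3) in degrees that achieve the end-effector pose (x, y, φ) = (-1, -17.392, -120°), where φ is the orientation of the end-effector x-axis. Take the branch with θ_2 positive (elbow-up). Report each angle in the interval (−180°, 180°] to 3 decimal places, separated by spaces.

-90.004 30.011 -60.007

wrist centre = target − a_3·(cos φ, sin φ) = (2.5000, -11.3298)
cos θ_2 = (134.6149−7²−5²)/(2·7·5) = 0.8659; θ_2 = 30.0113° (elbow-up)
β = atan2(-11.3298,2.5000) = -77.5567°; ψ = atan2(2.5009,11.3296) = 12.4476°
θ_1 = β − ψ = -90.0043°
θ_3 = φ − θ_1 − θ_2 = -60.0070° (wrapped to (-180°,180°])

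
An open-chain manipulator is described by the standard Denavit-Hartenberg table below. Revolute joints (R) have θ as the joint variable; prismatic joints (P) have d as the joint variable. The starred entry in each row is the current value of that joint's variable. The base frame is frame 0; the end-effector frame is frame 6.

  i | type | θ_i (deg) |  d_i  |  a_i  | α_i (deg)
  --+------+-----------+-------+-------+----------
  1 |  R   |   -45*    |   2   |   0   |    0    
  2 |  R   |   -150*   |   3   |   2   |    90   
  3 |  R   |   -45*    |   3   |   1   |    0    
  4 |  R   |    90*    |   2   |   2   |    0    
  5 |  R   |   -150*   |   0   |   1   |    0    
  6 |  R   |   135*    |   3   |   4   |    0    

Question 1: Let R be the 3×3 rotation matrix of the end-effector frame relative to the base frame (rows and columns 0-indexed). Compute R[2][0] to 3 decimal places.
0.500

End-effector x-axis (col 0 of R) = (-0.8365,0.2241,0.5000)
R[2][0] = 0.5000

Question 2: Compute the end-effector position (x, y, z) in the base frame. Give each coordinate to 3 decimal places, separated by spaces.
-5.006 9.624 6.741

after link 1: o_1 = (0.0000, 0.0000, 2.0000)
after link 2: o_2 = (-1.9319, 0.5176, 5.0000)
after link 3: o_3 = (-1.8384, 3.5984, 4.2929)
after link 4: o_4 = (-2.6868, 5.8963, 5.7071)
after link 5: o_5 = (-2.4368, 5.8293, 4.7412)
after link 6: o_6 = (-5.0064, 9.6237, 6.7412)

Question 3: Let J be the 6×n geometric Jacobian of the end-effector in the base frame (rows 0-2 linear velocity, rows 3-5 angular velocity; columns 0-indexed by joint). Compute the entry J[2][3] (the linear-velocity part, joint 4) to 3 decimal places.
axis z_3 = (0.2588,0.9659,0.0000); lever o_n−o_3 = (-3.1680,6.0252,2.4483)
cross product → J_v[:, 3] = (2.3649,-0.6337,4.6195)
J_ω[:, 3] = z_3
entry J[2][3] = 4.6195

4.619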